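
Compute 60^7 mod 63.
Use repeated squaring. Binary(7) = 111. Walk through the bits of the exponent 7 left-to-right: at each bit after the leading one, square the running value, then multiply by 60 if the bit is 1 (always reducing mod 63):
  bit 1 = 1 (leading): start with 60.
  bit 2 = 1: square 60^2 = 3600 ≡ 9; bit is 1, so multiply 9·60 = 540 ≡ 36 (mod 63).
  bit 3 = 1: square 36^2 = 1296 ≡ 36; bit is 1, so multiply 36·60 = 2160 ≡ 18 (mod 63).
Final value: 60^7 ≡ 18 (mod 63).

Final answer: 18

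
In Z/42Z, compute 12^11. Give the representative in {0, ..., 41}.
24

Use repeated squaring. Binary(11) = 1011. Walk through the bits of the exponent 11 left-to-right: at each bit after the leading one, square the running value, then multiply by 12 if the bit is 1 (always reducing mod 42):
  bit 1 = 1 (leading): start with 12.
  bit 2 = 0: square 12^2 = 144 ≡ 18 (mod 42).
  bit 3 = 1: square 18^2 = 324 ≡ 30; bit is 1, so multiply 30·12 = 360 ≡ 24 (mod 42).
  bit 4 = 1: square 24^2 = 576 ≡ 30; bit is 1, so multiply 30·12 = 360 ≡ 24 (mod 42).
Final value: 12^11 ≡ 24 (mod 42).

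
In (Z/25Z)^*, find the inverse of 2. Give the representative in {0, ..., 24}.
Apply the extended Euclidean algorithm to (25, 2), tracking rows (r, s, t) with s·25 + t·2 = r. Each division r_prev = q·r_cur + r_new produces the new row as (previous row) − q·(current row):
  row A: (25, 1, 0)   [1·25 + 0·2 = 25]
  row B: (2, 0, 1)   [0·25 + 1·2 = 2]
  25 = 12·2 + 1   → row C = row A − 12·row B = (1, 1, −12)   [check: 1·25 − 12·2 = 1]
  2 = 2·1 + 0   → remainder 0, stop. gcd = 1 (last nonzero row C).
The gcd is 1, so 2 is invertible mod 25. The last nonzero row gives 1·25 − 12·2 = 1, so t = −12. So 2^(−1) ≡ −12 ≡ 13 (mod 25). Verify: 2 · 13 = 26 ≡ 1 (mod 25). ✓

Final answer: 2^(−1) ≡ 13 (mod 25)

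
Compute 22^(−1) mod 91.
22^(−1) ≡ 29 (mod 91)

Apply the extended Euclidean algorithm to (91, 22), tracking rows (r, s, t) with s·91 + t·22 = r. Each division r_prev = q·r_cur + r_new produces the new row as (previous row) − q·(current row):
  row A: (91, 1, 0)   [1·91 + 0·22 = 91]
  row B: (22, 0, 1)   [0·91 + 1·22 = 22]
  91 = 4·22 + 3   → row C = row A − 4·row B = (3, 1, −4)   [check: 1·91 − 4·22 = 3]
  22 = 7·3 + 1   → row D = row B − 7·row C = (1, −7, 29)   [check: −7·91 + 29·22 = 1]
  3 = 3·1 + 0   → remainder 0, stop. gcd = 1 (last nonzero row D).
The gcd is 1, so 22 is invertible mod 91. The last nonzero row gives −7·91 + 29·22 = 1, so t = 29. So 22^(−1) ≡ 29 (mod 91). Verify: 22 · 29 = 638 ≡ 1 (mod 91). ✓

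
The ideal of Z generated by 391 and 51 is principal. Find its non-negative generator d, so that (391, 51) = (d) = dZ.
In the PID Z, (a, b) is generated by gcd(a, b). Compute gcd(391, 51) with the extended Euclidean algorithm, tracking rows (r, s, t) with s·391 + t·51 = r:
  row A: (391, 1, 0)   [1·391 + 0·51 = 391]
  row B: (51, 0, 1)   [0·391 + 1·51 = 51]
  391 = 7·51 + 34   → row C = row A − 7·row B = (34, 1, −7)   [check: 1·391 − 7·51 = 34]
  51 = 1·34 + 17   → row D = row B − 1·row C = (17, −1, 8)   [check: −1·391 + 8·51 = 17]
  34 = 2·17 + 0   → remainder 0, stop. gcd = 17 (last nonzero row D).
So gcd(391, 51) = 17, with Bézout identity −1·391 + 8·51 = 17. Containment (⊇): the Bézout identity exhibits 17 as an element of (391, 51), giving (17) ⊆ (391, 51). Containment (⊆): since 17 | 391 and 17 | 51 (391 = 17·23, 51 = 17·3), every Z-linear combination of 391 and 51 is divisible by 17, so (391, 51) ⊆ (17). Therefore (391, 51) = (17), d = 17.

Final answer: (391, 51) = (17); d = 17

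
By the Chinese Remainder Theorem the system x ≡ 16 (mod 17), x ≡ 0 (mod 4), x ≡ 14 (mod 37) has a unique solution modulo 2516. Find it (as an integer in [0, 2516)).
x ≡ 1716 (mod 2516); the representative in [0, 2516) is 1716

The moduli 17, 4, 37 are pairwise coprime, so by the CRT there is a unique solution mod 17·4·37 = 2516.
Solve by successive substitution. Start with x ≡ 16 (mod 17).
  Combine with x ≡ 0 (mod 4): write x = 16 + 17·t and require 16 + 17·t ≡ 0 (mod 4), i.e. 17·t ≡ 0 − 16 ≡ 0 (mod 4). Since 17^(−1) ≡ 1 (mod 4) (17 ≡ 1 (mod 4)), t ≡ 1·0 ≡ 0 (mod 4). So x ≡ 16 + 17·0 = 16 (mod 68).
  Combine with x ≡ 14 (mod 37): write x = 16 + 68·t and require 16 + 68·t ≡ 14 (mod 37), i.e. 68·t ≡ 14 − 16 ≡ 35 (mod 37). Since 68^(−1) ≡ 6 (mod 37) (68 ≡ 31 (mod 37)), t ≡ 6·35 ≡ 25 (mod 37). So x ≡ 16 + 68·25 = 1716 (mod 2516).
Unique solution in [0, 2516): x = 1716.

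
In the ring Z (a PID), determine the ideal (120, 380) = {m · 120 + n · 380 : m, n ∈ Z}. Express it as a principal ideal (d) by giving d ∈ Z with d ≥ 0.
(120, 380) = (20); d = 20

In the PID Z, (a, b) is generated by gcd(a, b). Compute gcd(380, 120) with the extended Euclidean algorithm, tracking rows (r, s, t) with s·380 + t·120 = r:
  row A: (380, 1, 0)   [1·380 + 0·120 = 380]
  row B: (120, 0, 1)   [0·380 + 1·120 = 120]
  380 = 3·120 + 20   → row C = row A − 3·row B = (20, 1, −3)   [check: 1·380 − 3·120 = 20]
  120 = 6·20 + 0   → remainder 0, stop. gcd = 20 (last nonzero row C).
So gcd(120, 380) = 20, with Bézout identity 1·380 − 3·120 = 20. Containment (⊇): the Bézout identity exhibits 20 as an element of (120, 380), giving (20) ⊆ (120, 380). Containment (⊆): since 20 | 120 and 20 | 380 (120 = 20·6, 380 = 20·19), every Z-linear combination of 120 and 380 is divisible by 20, so (120, 380) ⊆ (20). Therefore (120, 380) = (20), d = 20.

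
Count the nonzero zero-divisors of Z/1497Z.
In Z/1497Z each nonzero element is either a unit (gcd with 1497 is 1) or a zero-divisor (gcd > 1). The number of units is φ(1497): factorise 1497 = 3 · 499, so φ(1497) = (3 − 1) · (499 − 1) = 2 · 498 = 996. The nonzero elements number 1497 − 1 = 1496. Hence the nonzero zero-divisors number 1496 − 996 = 500.

Final answer: Z/1497Z has 500 nonzero zero-divisors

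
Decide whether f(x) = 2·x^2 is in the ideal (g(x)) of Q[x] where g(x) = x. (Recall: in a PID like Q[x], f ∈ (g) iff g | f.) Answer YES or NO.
YES

In Q[x] the ideal (g) consists of all multiples of g, so f ∈ (g) iff g | f, i.e. iff the remainder of f on division by g is 0. Divide f by g (g is monic, so eliminate the leading term of the running remainder at each step):
  leading term 2·x^2: subtract (2·x)·g(x) = 2·x^2, leaving 0
The remainder is 0, so f(x) = g(x) · h(x) with h(x) = 2·x. Hence g | f, i.e. f ∈ (g).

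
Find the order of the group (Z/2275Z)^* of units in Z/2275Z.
|(Z/2275Z)^*| = 1440

(Z/2275Z)^* consists of the classes a with gcd(a, 2275) = 1, so its order is φ(2275). φ is multiplicative, with φ(p^e) = p^e − p^(e−1). Factorise 2275 = 5^2 · 7 · 13. Then
  φ(2275) = (5^2 − 5^1) · (7 − 1) · (13 − 1) = 20 · 6 · 12 = 1440.
Thus |(Z/2275Z)^*| = 1440.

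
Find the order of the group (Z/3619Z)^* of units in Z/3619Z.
|(Z/3619Z)^*| = 2760

(Z/3619Z)^* consists of the classes a with gcd(a, 3619) = 1, so its order is φ(3619). φ is multiplicative, with φ(p^e) = p^e − p^(e−1). Factorise 3619 = 7 · 11 · 47. Then
  φ(3619) = (7 − 1) · (11 − 1) · (47 − 1) = 6 · 10 · 46 = 2760.
Thus |(Z/3619Z)^*| = 2760.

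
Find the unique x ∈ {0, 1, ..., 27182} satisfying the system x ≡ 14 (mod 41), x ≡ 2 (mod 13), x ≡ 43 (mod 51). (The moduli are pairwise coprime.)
x ≡ 22687 (mod 27183); the representative in [0, 27183) is 22687

The moduli 41, 13, 51 are pairwise coprime, so by the CRT there is a unique solution mod 41·13·51 = 27183.
Solve by successive substitution. Start with x ≡ 14 (mod 41).
  Combine with x ≡ 2 (mod 13): write x = 14 + 41·t and require 14 + 41·t ≡ 2 (mod 13), i.e. 41·t ≡ 2 − 14 ≡ 1 (mod 13). Since 41^(−1) ≡ 7 (mod 13) (41 ≡ 2 (mod 13)), t ≡ 7·1 ≡ 7 (mod 13). So x ≡ 14 + 41·7 = 301 (mod 533).
  Combine with x ≡ 43 (mod 51): write x = 301 + 533·t and require 301 + 533·t ≡ 43 (mod 51), i.e. 533·t ≡ 43 − 301 ≡ 48 (mod 51). Since 533^(−1) ≡ 20 (mod 51) (533 ≡ 23 (mod 51)), t ≡ 20·48 ≡ 42 (mod 51). So x ≡ 301 + 533·42 = 22687 (mod 27183).
Unique solution in [0, 27183): x = 22687.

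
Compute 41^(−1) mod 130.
41^(−1) ≡ 111 (mod 130)

Apply the extended Euclidean algorithm to (130, 41), tracking rows (r, s, t) with s·130 + t·41 = r. Each division r_prev = q·r_cur + r_new produces the new row as (previous row) − q·(current row):
  row A: (130, 1, 0)   [1·130 + 0·41 = 130]
  row B: (41, 0, 1)   [0·130 + 1·41 = 41]
  130 = 3·41 + 7   → row C = row A − 3·row B = (7, 1, −3)   [check: 1·130 − 3·41 = 7]
  41 = 5·7 + 6   → row D = row B − 5·row C = (6, −5, 16)   [check: −5·130 + 16·41 = 6]
  7 = 1·6 + 1   → row E = row C − 1·row D = (1, 6, −19)   [check: 6·130 − 19·41 = 1]
  6 = 6·1 + 0   → remainder 0, stop. gcd = 1 (last nonzero row E).
The gcd is 1, so 41 is invertible mod 130. The last nonzero row gives 6·130 − 19·41 = 1, so t = −19. So 41^(−1) ≡ −19 ≡ 111 (mod 130). Verify: 41 · 111 = 4551 ≡ 1 (mod 130). ✓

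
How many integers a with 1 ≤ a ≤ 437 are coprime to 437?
396

The number of a ∈ {1, ..., 437} with gcd(a, 437) = 1 is by definition Euler's totient φ(437). φ is multiplicative, with φ(p^e) = p^e − p^(e−1). Factorise 437 = 19 · 23. Then
  φ(437) = (19 − 1) · (23 − 1) = 18 · 22 = 396.
So there are 396 such integers.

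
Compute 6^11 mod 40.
Use repeated squaring. Binary(11) = 1011. Walk through the bits of the exponent 11 left-to-right: at each bit after the leading one, square the running value, then multiply by 6 if the bit is 1 (always reducing mod 40):
  bit 1 = 1 (leading): start with 6.
  bit 2 = 0: square 6^2 = 36 (mod 40).
  bit 3 = 1: square 36^2 = 1296 ≡ 16; bit is 1, so multiply 16·6 = 96 ≡ 16 (mod 40).
  bit 4 = 1: square 16^2 = 256 ≡ 16; bit is 1, so multiply 16·6 = 96 ≡ 16 (mod 40).
Final value: 6^11 ≡ 16 (mod 40).

Final answer: 16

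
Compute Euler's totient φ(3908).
φ is multiplicative, with φ(p^e) = p^e − p^(e−1). Factorise 3908 = 2^2 · 977. Then
  φ(3908) = (2^2 − 2^1) · (977 − 1) = 2 · 976 = 1952.

Final answer: φ(3908) = 1952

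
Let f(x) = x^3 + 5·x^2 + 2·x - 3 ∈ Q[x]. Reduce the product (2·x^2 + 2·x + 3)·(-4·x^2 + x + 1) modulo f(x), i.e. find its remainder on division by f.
First multiply in Q[x] without reducing: a · b = -8·x^4 - 6·x^3 - 8·x^2 + 5·x + 3. Now divide by f(x) = x^3 + 5·x^2 + 2·x - 3, eliminating the leading term at each step:
  leading term -8·x^4: subtract (-8·x)·f(x) = -8·x^4 - 40·x^3 - 16·x^2 + 24·x, leaving 34·x^3 + 8·x^2 - 19·x + 3
  leading term 34·x^3: subtract (34)·f(x) = 34·x^3 + 170·x^2 + 68·x - 102, leaving -162·x^2 - 87·x + 105
The degree is now < 3, so this is the remainder. Hence a · b ≡ -162·x^2 - 87·x + 105 in Q[x]/(f).

Final answer: a · b ≡ -162·x^2 - 87·x + 105 (mod f(x))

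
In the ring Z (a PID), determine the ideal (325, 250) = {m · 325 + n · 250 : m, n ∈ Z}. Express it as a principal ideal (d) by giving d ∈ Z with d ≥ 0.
In the PID Z, (a, b) is generated by gcd(a, b). Compute gcd(325, 250) with the extended Euclidean algorithm, tracking rows (r, s, t) with s·325 + t·250 = r:
  row A: (325, 1, 0)   [1·325 + 0·250 = 325]
  row B: (250, 0, 1)   [0·325 + 1·250 = 250]
  325 = 1·250 + 75   → row C = row A − 1·row B = (75, 1, −1)   [check: 1·325 − 1·250 = 75]
  250 = 3·75 + 25   → row D = row B − 3·row C = (25, −3, 4)   [check: −3·325 + 4·250 = 25]
  75 = 3·25 + 0   → remainder 0, stop. gcd = 25 (last nonzero row D).
So gcd(325, 250) = 25, with Bézout identity −3·325 + 4·250 = 25. Containment (⊇): the Bézout identity exhibits 25 as an element of (325, 250), giving (25) ⊆ (325, 250). Containment (⊆): since 25 | 325 and 25 | 250 (325 = 25·13, 250 = 25·10), every Z-linear combination of 325 and 250 is divisible by 25, so (325, 250) ⊆ (25). Therefore (325, 250) = (25), d = 25.

Final answer: (325, 250) = (25); d = 25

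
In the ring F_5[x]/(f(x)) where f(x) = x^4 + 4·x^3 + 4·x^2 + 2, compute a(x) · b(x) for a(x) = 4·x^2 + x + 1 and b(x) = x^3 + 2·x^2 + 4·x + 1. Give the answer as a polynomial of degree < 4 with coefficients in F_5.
Multiply as integer polynomials: a · b = 4·x^5 + 9·x^4 + 19·x^3 + 10·x^2 + 5·x + 1. Reducing coefficients mod 5: a · b ≡ 4·x^5 + 4·x^4 + 4·x^3 + 1. Now divide by f(x) = x^4 + 4·x^3 + 4·x^2 + 2 in F_5[x], eliminating the leading term at each step:
  leading term 4·x^5: subtract (4·x)·f(x) = 4·x^5 + x^4 + x^3 + 3·x, leaving 3·x^4 + 3·x^3 + 2·x + 1 (coefficients mod 5)
  leading term 3·x^4: subtract (3)·f(x) = 3·x^4 + 2·x^3 + 2·x^2 + 1, leaving x^3 + 3·x^2 + 2·x (coefficients mod 5)
The degree is now < 4, so this is the remainder. Hence a · b ≡ x^3 + 3·x^2 + 2·x in F_5[x]/(f).

Final answer: a · b ≡ x^3 + 3·x^2 + 2·x (mod f(x))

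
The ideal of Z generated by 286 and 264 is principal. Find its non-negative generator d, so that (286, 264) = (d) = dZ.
(286, 264) = (22); d = 22

In the PID Z, (a, b) is generated by gcd(a, b). Compute gcd(286, 264) with the extended Euclidean algorithm, tracking rows (r, s, t) with s·286 + t·264 = r:
  row A: (286, 1, 0)   [1·286 + 0·264 = 286]
  row B: (264, 0, 1)   [0·286 + 1·264 = 264]
  286 = 1·264 + 22   → row C = row A − 1·row B = (22, 1, −1)   [check: 1·286 − 1·264 = 22]
  264 = 12·22 + 0   → remainder 0, stop. gcd = 22 (last nonzero row C).
So gcd(286, 264) = 22, with Bézout identity 1·286 − 1·264 = 22. Containment (⊇): the Bézout identity exhibits 22 as an element of (286, 264), giving (22) ⊆ (286, 264). Containment (⊆): since 22 | 286 and 22 | 264 (286 = 22·13, 264 = 22·12), every Z-linear combination of 286 and 264 is divisible by 22, so (286, 264) ⊆ (22). Therefore (286, 264) = (22), d = 22.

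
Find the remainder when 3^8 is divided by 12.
9

Use repeated squaring. Binary(8) = 1000. Walk through the bits of the exponent 8 left-to-right: at each bit after the leading one, square the running value, then multiply by 3 if the bit is 1 (always reducing mod 12):
  bit 1 = 1 (leading): start with 3.
  bit 2 = 0: square 3^2 = 9 (mod 12).
  bit 3 = 0: square 9^2 = 81 ≡ 9 (mod 12).
  bit 4 = 0: square 9^2 = 81 ≡ 9 (mod 12).
Final value: 3^8 ≡ 9 (mod 12).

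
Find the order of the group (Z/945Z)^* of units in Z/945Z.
(Z/945Z)^* consists of the classes a with gcd(a, 945) = 1, so its order is φ(945). φ is multiplicative, with φ(p^e) = p^e − p^(e−1). Factorise 945 = 3^3 · 5 · 7. Then
  φ(945) = (3^3 − 3^2) · (5 − 1) · (7 − 1) = 18 · 4 · 6 = 432.
Thus |(Z/945Z)^*| = 432.

Final answer: |(Z/945Z)^*| = 432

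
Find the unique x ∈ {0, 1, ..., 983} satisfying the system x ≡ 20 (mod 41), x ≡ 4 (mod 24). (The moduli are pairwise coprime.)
x ≡ 676 (mod 984); the representative in [0, 984) is 676

The moduli 41, 24 are pairwise coprime, so by the CRT there is a unique solution mod 41·24 = 984.
Solve by successive substitution. Start with x ≡ 20 (mod 41).
  Combine with x ≡ 4 (mod 24): write x = 20 + 41·t and require 20 + 41·t ≡ 4 (mod 24), i.e. 41·t ≡ 4 − 20 ≡ 8 (mod 24). Since 41^(−1) ≡ 17 (mod 24) (41 ≡ 17 (mod 24)), t ≡ 17·8 ≡ 16 (mod 24). So x ≡ 20 + 41·16 = 676 (mod 984).
Unique solution in [0, 984): x = 676.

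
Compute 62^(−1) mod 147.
Apply the extended Euclidean algorithm to (147, 62), tracking rows (r, s, t) with s·147 + t·62 = r. Each division r_prev = q·r_cur + r_new produces the new row as (previous row) − q·(current row):
  row A: (147, 1, 0)   [1·147 + 0·62 = 147]
  row B: (62, 0, 1)   [0·147 + 1·62 = 62]
  147 = 2·62 + 23   → row C = row A − 2·row B = (23, 1, −2)   [check: 1·147 − 2·62 = 23]
  62 = 2·23 + 16   → row D = row B − 2·row C = (16, −2, 5)   [check: −2·147 + 5·62 = 16]
  23 = 1·16 + 7   → row E = row C − 1·row D = (7, 3, −7)   [check: 3·147 − 7·62 = 7]
  16 = 2·7 + 2   → row F = row D − 2·row E = (2, −8, 19)   [check: −8·147 + 19·62 = 2]
  7 = 3·2 + 1   → row G = row E − 3·row F = (1, 27, −64)   [check: 27·147 − 64·62 = 1]
  2 = 2·1 + 0   → remainder 0, stop. gcd = 1 (last nonzero row G).
The gcd is 1, so 62 is invertible mod 147. The last nonzero row gives 27·147 − 64·62 = 1, so t = −64. So 62^(−1) ≡ −64 ≡ 83 (mod 147). Verify: 62 · 83 = 5146 ≡ 1 (mod 147). ✓

Final answer: 62^(−1) ≡ 83 (mod 147)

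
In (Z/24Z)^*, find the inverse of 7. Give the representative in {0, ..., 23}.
7^(−1) ≡ 7 (mod 24)

Apply the extended Euclidean algorithm to (24, 7), tracking rows (r, s, t) with s·24 + t·7 = r. Each division r_prev = q·r_cur + r_new produces the new row as (previous row) − q·(current row):
  row A: (24, 1, 0)   [1·24 + 0·7 = 24]
  row B: (7, 0, 1)   [0·24 + 1·7 = 7]
  24 = 3·7 + 3   → row C = row A − 3·row B = (3, 1, −3)   [check: 1·24 − 3·7 = 3]
  7 = 2·3 + 1   → row D = row B − 2·row C = (1, −2, 7)   [check: −2·24 + 7·7 = 1]
  3 = 3·1 + 0   → remainder 0, stop. gcd = 1 (last nonzero row D).
The gcd is 1, so 7 is invertible mod 24. The last nonzero row gives −2·24 + 7·7 = 1, so t = 7. So 7^(−1) ≡ 7 (mod 24). Verify: 7 · 7 = 49 ≡ 1 (mod 24). ✓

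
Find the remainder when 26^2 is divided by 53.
40

Use repeated squaring. Binary(2) = 10. Walk through the bits of the exponent 2 left-to-right: at each bit after the leading one, square the running value, then multiply by 26 if the bit is 1 (always reducing mod 53):
  bit 1 = 1 (leading): start with 26.
  bit 2 = 0: square 26^2 = 676 ≡ 40 (mod 53).
Final value: 26^2 ≡ 40 (mod 53).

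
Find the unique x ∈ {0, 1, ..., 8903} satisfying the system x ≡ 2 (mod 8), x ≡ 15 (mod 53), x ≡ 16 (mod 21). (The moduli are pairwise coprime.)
x ≡ 1234 (mod 8904); the representative in [0, 8904) is 1234

The moduli 8, 53, 21 are pairwise coprime, so by the CRT there is a unique solution mod 8·53·21 = 8904.
Solve by successive substitution. Start with x ≡ 2 (mod 8).
  Combine with x ≡ 15 (mod 53): write x = 2 + 8·t and require 2 + 8·t ≡ 15 (mod 53), i.e. 8·t ≡ 15 − 2 ≡ 13 (mod 53). Since 8^(−1) ≡ 20 (mod 53), t ≡ 20·13 ≡ 48 (mod 53). So x ≡ 2 + 8·48 = 386 (mod 424).
  Combine with x ≡ 16 (mod 21): write x = 386 + 424·t and require 386 + 424·t ≡ 16 (mod 21), i.e. 424·t ≡ 16 − 386 ≡ 8 (mod 21). Since 424^(−1) ≡ 16 (mod 21) (424 ≡ 4 (mod 21)), t ≡ 16·8 ≡ 2 (mod 21). So x ≡ 386 + 424·2 = 1234 (mod 8904).
Unique solution in [0, 8904): x = 1234.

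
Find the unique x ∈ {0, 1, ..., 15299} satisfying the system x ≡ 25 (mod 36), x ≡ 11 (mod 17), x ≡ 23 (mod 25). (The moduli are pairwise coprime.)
The moduli 36, 17, 25 are pairwise coprime, so by the CRT there is a unique solution mod 36·17·25 = 15300.
Solve by successive substitution. Start with x ≡ 25 (mod 36).
  Combine with x ≡ 11 (mod 17): write x = 25 + 36·t and require 25 + 36·t ≡ 11 (mod 17), i.e. 36·t ≡ 11 − 25 ≡ 3 (mod 17). Since 36^(−1) ≡ 9 (mod 17) (36 ≡ 2 (mod 17)), t ≡ 9·3 ≡ 10 (mod 17). So x ≡ 25 + 36·10 = 385 (mod 612).
  Combine with x ≡ 23 (mod 25): write x = 385 + 612·t and require 385 + 612·t ≡ 23 (mod 25), i.e. 612·t ≡ 23 − 385 ≡ 13 (mod 25). Since 612^(−1) ≡ 23 (mod 25) (612 ≡ 12 (mod 25)), t ≡ 23·13 ≡ 24 (mod 25). So x ≡ 385 + 612·24 = 15073 (mod 15300).
Unique solution in [0, 15300): x = 15073.

Final answer: x ≡ 15073 (mod 15300); the representative in [0, 15300) is 15073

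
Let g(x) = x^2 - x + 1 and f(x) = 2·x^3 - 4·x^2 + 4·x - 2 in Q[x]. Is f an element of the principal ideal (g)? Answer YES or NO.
YES

In Q[x] the ideal (g) consists of all multiples of g, so f ∈ (g) iff g | f, i.e. iff the remainder of f on division by g is 0. Divide f by g (g is monic, so eliminate the leading term of the running remainder at each step):
  leading term 2·x^3: subtract (2·x)·g(x) = 2·x^3 - 2·x^2 + 2·x, leaving -2·x^2 + 2·x - 2
  leading term -2·x^2: subtract (-2)·g(x) = -2·x^2 + 2·x - 2, leaving 0
The remainder is 0, so f(x) = g(x) · h(x) with h(x) = 2·x - 2. Hence g | f, i.e. f ∈ (g).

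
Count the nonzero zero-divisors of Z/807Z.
Z/807Z has 270 nonzero zero-divisors

In Z/807Z each nonzero element is either a unit (gcd with 807 is 1) or a zero-divisor (gcd > 1). The number of units is φ(807): factorise 807 = 3 · 269, so φ(807) = (3 − 1) · (269 − 1) = 2 · 268 = 536. The nonzero elements number 807 − 1 = 806. Hence the nonzero zero-divisors number 806 − 536 = 270.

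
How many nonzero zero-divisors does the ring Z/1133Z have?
Z/1133Z has 112 nonzero zero-divisors

In Z/1133Z each nonzero element is either a unit (gcd with 1133 is 1) or a zero-divisor (gcd > 1). The number of units is φ(1133): factorise 1133 = 11 · 103, so φ(1133) = (11 − 1) · (103 − 1) = 10 · 102 = 1020. The nonzero elements number 1133 − 1 = 1132. Hence the nonzero zero-divisors number 1132 − 1020 = 112.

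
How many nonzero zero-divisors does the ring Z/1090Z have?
Z/1090Z has 657 nonzero zero-divisors

In Z/1090Z each nonzero element is either a unit (gcd with 1090 is 1) or a zero-divisor (gcd > 1). The number of units is φ(1090): factorise 1090 = 2 · 5 · 109, so φ(1090) = (2 − 1) · (5 − 1) · (109 − 1) = 1 · 4 · 108 = 432. The nonzero elements number 1090 − 1 = 1089. Hence the nonzero zero-divisors number 1089 − 432 = 657.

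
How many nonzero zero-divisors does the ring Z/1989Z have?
Z/1989Z has 836 nonzero zero-divisors

In Z/1989Z each nonzero element is either a unit (gcd with 1989 is 1) or a zero-divisor (gcd > 1). The number of units is φ(1989): factorise 1989 = 3^2 · 13 · 17, so φ(1989) = (3^2 − 3^1) · (13 − 1) · (17 − 1) = 6 · 12 · 16 = 1152. The nonzero elements number 1989 − 1 = 1988. Hence the nonzero zero-divisors number 1988 − 1152 = 836.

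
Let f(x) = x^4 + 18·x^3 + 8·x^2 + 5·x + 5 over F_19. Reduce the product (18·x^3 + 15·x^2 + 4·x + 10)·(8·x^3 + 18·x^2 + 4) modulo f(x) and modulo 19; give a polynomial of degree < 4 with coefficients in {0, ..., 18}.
Multiply as integer polynomials: a · b = 144·x^6 + 444·x^5 + 302·x^4 + 224·x^3 + 240·x^2 + 16·x + 40. Reducing coefficients mod 19: a · b ≡ 11·x^6 + 7·x^5 + 17·x^4 + 15·x^3 + 12·x^2 + 16·x + 2. Now divide by f(x) = x^4 + 18·x^3 + 8·x^2 + 5·x + 5 in F_19[x], eliminating the leading term at each step:
  leading term 11·x^6: subtract (11·x^2)·f(x) = 11·x^6 + 8·x^5 + 12·x^4 + 17·x^3 + 17·x^2, leaving 18·x^5 + 5·x^4 + 17·x^3 + 14·x^2 + 16·x + 2 (coefficients mod 19)
  leading term 18·x^5: subtract (18·x)·f(x) = 18·x^5 + x^4 + 11·x^3 + 14·x^2 + 14·x, leaving 4·x^4 + 6·x^3 + 2·x + 2 (coefficients mod 19)
  leading term 4·x^4: subtract (4)·f(x) = 4·x^4 + 15·x^3 + 13·x^2 + x + 1, leaving 10·x^3 + 6·x^2 + x + 1 (coefficients mod 19)
The degree is now < 4, so this is the remainder. Hence a · b ≡ 10·x^3 + 6·x^2 + x + 1 in F_19[x]/(f).

Final answer: a · b ≡ 10·x^3 + 6·x^2 + x + 1 (mod f(x))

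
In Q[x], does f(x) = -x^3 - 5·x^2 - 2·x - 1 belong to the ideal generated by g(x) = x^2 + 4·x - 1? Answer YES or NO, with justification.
In Q[x] the ideal (g) consists of all multiples of g, so f ∈ (g) iff g | f, i.e. iff the remainder of f on division by g is 0. Divide f by g (g is monic, so eliminate the leading term of the running remainder at each step):
  leading term -x^3: subtract (-x)·g(x) = -x^3 - 4·x^2 + x, leaving -x^2 - 3·x - 1
  leading term -x^2: subtract (-1)·g(x) = -x^2 - 4·x + 1, leaving x - 2
The remainder r(x) = x - 2 ≠ 0 (and deg r < deg g), so g ∤ f, i.e. f ∉ (g).

Final answer: NO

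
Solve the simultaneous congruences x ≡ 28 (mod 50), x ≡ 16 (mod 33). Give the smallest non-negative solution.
The moduli 50, 33 are pairwise coprime, so by the CRT there is a unique solution mod 50·33 = 1650.
Solve by successive substitution. Start with x ≡ 28 (mod 50).
  Combine with x ≡ 16 (mod 33): write x = 28 + 50·t and require 28 + 50·t ≡ 16 (mod 33), i.e. 50·t ≡ 16 − 28 ≡ 21 (mod 33). Since 50^(−1) ≡ 2 (mod 33) (50 ≡ 17 (mod 33)), t ≡ 2·21 ≡ 9 (mod 33). So x ≡ 28 + 50·9 = 478 (mod 1650).
Unique solution in [0, 1650): x = 478.

Final answer: x ≡ 478 (mod 1650); the representative in [0, 1650) is 478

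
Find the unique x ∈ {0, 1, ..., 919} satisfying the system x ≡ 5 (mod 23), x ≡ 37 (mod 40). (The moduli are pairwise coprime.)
The moduli 23, 40 are pairwise coprime, so by the CRT there is a unique solution mod 23·40 = 920.
Solve by successive substitution. Start with x ≡ 5 (mod 23).
  Combine with x ≡ 37 (mod 40): write x = 5 + 23·t and require 5 + 23·t ≡ 37 (mod 40), i.e. 23·t ≡ 37 − 5 ≡ 32 (mod 40). Since 23^(−1) ≡ 7 (mod 40), t ≡ 7·32 ≡ 24 (mod 40). So x ≡ 5 + 23·24 = 557 (mod 920).
Unique solution in [0, 920): x = 557.

Final answer: x ≡ 557 (mod 920); the representative in [0, 920) is 557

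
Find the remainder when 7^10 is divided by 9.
7

Use repeated squaring. Binary(10) = 1010. Walk through the bits of the exponent 10 left-to-right: at each bit after the leading one, square the running value, then multiply by 7 if the bit is 1 (always reducing mod 9):
  bit 1 = 1 (leading): start with 7.
  bit 2 = 0: square 7^2 = 49 ≡ 4 (mod 9).
  bit 3 = 1: square 4^2 = 16 ≡ 7; bit is 1, so multiply 7·7 = 49 ≡ 4 (mod 9).
  bit 4 = 0: square 4^2 = 16 ≡ 7 (mod 9).
Final value: 7^10 ≡ 7 (mod 9).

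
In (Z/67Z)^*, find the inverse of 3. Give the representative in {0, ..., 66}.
3^(−1) ≡ 45 (mod 67)

Apply the extended Euclidean algorithm to (67, 3), tracking rows (r, s, t) with s·67 + t·3 = r. Each division r_prev = q·r_cur + r_new produces the new row as (previous row) − q·(current row):
  row A: (67, 1, 0)   [1·67 + 0·3 = 67]
  row B: (3, 0, 1)   [0·67 + 1·3 = 3]
  67 = 22·3 + 1   → row C = row A − 22·row B = (1, 1, −22)   [check: 1·67 − 22·3 = 1]
  3 = 3·1 + 0   → remainder 0, stop. gcd = 1 (last nonzero row C).
The gcd is 1, so 3 is invertible mod 67. The last nonzero row gives 1·67 − 22·3 = 1, so t = −22. So 3^(−1) ≡ −22 ≡ 45 (mod 67). Verify: 3 · 45 = 135 ≡ 1 (mod 67). ✓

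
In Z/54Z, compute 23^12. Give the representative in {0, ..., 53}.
Use repeated squaring. Binary(12) = 1100. Walk through the bits of the exponent 12 left-to-right: at each bit after the leading one, square the running value, then multiply by 23 if the bit is 1 (always reducing mod 54):
  bit 1 = 1 (leading): start with 23.
  bit 2 = 1: square 23^2 = 529 ≡ 43; bit is 1, so multiply 43·23 = 989 ≡ 17 (mod 54).
  bit 3 = 0: square 17^2 = 289 ≡ 19 (mod 54).
  bit 4 = 0: square 19^2 = 361 ≡ 37 (mod 54).
Final value: 23^12 ≡ 37 (mod 54).

Final answer: 37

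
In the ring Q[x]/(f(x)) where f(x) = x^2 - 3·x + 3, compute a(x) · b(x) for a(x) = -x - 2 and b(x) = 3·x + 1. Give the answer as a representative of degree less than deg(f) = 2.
First multiply in Q[x] without reducing: a · b = -3·x^2 - 7·x - 2. Now divide by f(x) = x^2 - 3·x + 3, eliminating the leading term at each step:
  leading term -3·x^2: subtract (-3)·f(x) = -3·x^2 + 9·x - 9, leaving 7 - 16·x
The degree is now < 2, so this is the remainder. Hence a · b ≡ 7 - 16·x in Q[x]/(f).

Final answer: a · b ≡ 7 - 16·x (mod f(x))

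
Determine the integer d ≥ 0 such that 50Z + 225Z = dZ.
(50, 225) = (25); d = 25

In the PID Z, (a, b) is generated by gcd(a, b). Compute gcd(225, 50) with the extended Euclidean algorithm, tracking rows (r, s, t) with s·225 + t·50 = r:
  row A: (225, 1, 0)   [1·225 + 0·50 = 225]
  row B: (50, 0, 1)   [0·225 + 1·50 = 50]
  225 = 4·50 + 25   → row C = row A − 4·row B = (25, 1, −4)   [check: 1·225 − 4·50 = 25]
  50 = 2·25 + 0   → remainder 0, stop. gcd = 25 (last nonzero row C).
So gcd(50, 225) = 25, with Bézout identity 1·225 − 4·50 = 25. Containment (⊇): the Bézout identity exhibits 25 as an element of (50, 225), giving (25) ⊆ (50, 225). Containment (⊆): since 25 | 50 and 25 | 225 (50 = 25·2, 225 = 25·9), every Z-linear combination of 50 and 225 is divisible by 25, so (50, 225) ⊆ (25). Therefore (50, 225) = (25), d = 25.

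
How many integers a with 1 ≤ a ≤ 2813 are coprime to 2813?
The number of a ∈ {1, ..., 2813} with gcd(a, 2813) = 1 is by definition Euler's totient φ(2813). φ is multiplicative, with φ(p^e) = p^e − p^(e−1). Factorise 2813 = 29 · 97. Then
  φ(2813) = (29 − 1) · (97 − 1) = 28 · 96 = 2688.
So there are 2688 such integers.

Final answer: 2688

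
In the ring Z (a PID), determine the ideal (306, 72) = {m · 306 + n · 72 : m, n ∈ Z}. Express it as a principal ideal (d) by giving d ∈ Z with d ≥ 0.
(306, 72) = (18); d = 18

In the PID Z, (a, b) is generated by gcd(a, b). Compute gcd(306, 72) with the extended Euclidean algorithm, tracking rows (r, s, t) with s·306 + t·72 = r:
  row A: (306, 1, 0)   [1·306 + 0·72 = 306]
  row B: (72, 0, 1)   [0·306 + 1·72 = 72]
  306 = 4·72 + 18   → row C = row A − 4·row B = (18, 1, −4)   [check: 1·306 − 4·72 = 18]
  72 = 4·18 + 0   → remainder 0, stop. gcd = 18 (last nonzero row C).
So gcd(306, 72) = 18, with Bézout identity 1·306 − 4·72 = 18. Containment (⊇): the Bézout identity exhibits 18 as an element of (306, 72), giving (18) ⊆ (306, 72). Containment (⊆): since 18 | 306 and 18 | 72 (306 = 18·17, 72 = 18·4), every Z-linear combination of 306 and 72 is divisible by 18, so (306, 72) ⊆ (18). Therefore (306, 72) = (18), d = 18.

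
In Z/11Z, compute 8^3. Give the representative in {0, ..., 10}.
6

Use repeated squaring. Binary(3) = 11. Walk through the bits of the exponent 3 left-to-right: at each bit after the leading one, square the running value, then multiply by 8 if the bit is 1 (always reducing mod 11):
  bit 1 = 1 (leading): start with 8.
  bit 2 = 1: square 8^2 = 64 ≡ 9; bit is 1, so multiply 9·8 = 72 ≡ 6 (mod 11).
Final value: 8^3 ≡ 6 (mod 11).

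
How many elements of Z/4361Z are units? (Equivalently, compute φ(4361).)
Z/4361Z has φ(4361) = 3696 units

An element a ∈ Z/4361Z is a unit iff gcd(a, 4361) = 1, so the number of units is φ(4361). φ is multiplicative, with φ(p^e) = p^e − p^(e−1). Factorise 4361 = 7^2 · 89. Then
  φ(4361) = (7^2 − 7^1) · (89 − 1) = 42 · 88 = 3696.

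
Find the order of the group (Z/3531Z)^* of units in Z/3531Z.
|(Z/3531Z)^*| = 2120

(Z/3531Z)^* consists of the classes a with gcd(a, 3531) = 1, so its order is φ(3531). φ is multiplicative, with φ(p^e) = p^e − p^(e−1). Factorise 3531 = 3 · 11 · 107. Then
  φ(3531) = (3 − 1) · (11 − 1) · (107 − 1) = 2 · 10 · 106 = 2120.
Thus |(Z/3531Z)^*| = 2120.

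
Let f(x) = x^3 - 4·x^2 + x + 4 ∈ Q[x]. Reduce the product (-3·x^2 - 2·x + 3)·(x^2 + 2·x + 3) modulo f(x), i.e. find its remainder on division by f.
First multiply in Q[x] without reducing: a · b = -3·x^4 - 8·x^3 - 10·x^2 + 9. Now divide by f(x) = x^3 - 4·x^2 + x + 4, eliminating the leading term at each step:
  leading term -3·x^4: subtract (-3·x)·f(x) = -3·x^4 + 12·x^3 - 3·x^2 - 12·x, leaving -20·x^3 - 7·x^2 + 12·x + 9
  leading term -20·x^3: subtract (-20)·f(x) = -20·x^3 + 80·x^2 - 20·x - 80, leaving -87·x^2 + 32·x + 89
The degree is now < 3, so this is the remainder. Hence a · b ≡ -87·x^2 + 32·x + 89 in Q[x]/(f).

Final answer: a · b ≡ -87·x^2 + 32·x + 89 (mod f(x))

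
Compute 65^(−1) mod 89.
65^(−1) ≡ 63 (mod 89)

Apply the extended Euclidean algorithm to (89, 65), tracking rows (r, s, t) with s·89 + t·65 = r. Each division r_prev = q·r_cur + r_new produces the new row as (previous row) − q·(current row):
  row A: (89, 1, 0)   [1·89 + 0·65 = 89]
  row B: (65, 0, 1)   [0·89 + 1·65 = 65]
  89 = 1·65 + 24   → row C = row A − 1·row B = (24, 1, −1)   [check: 1·89 − 1·65 = 24]
  65 = 2·24 + 17   → row D = row B − 2·row C = (17, −2, 3)   [check: −2·89 + 3·65 = 17]
  24 = 1·17 + 7   → row E = row C − 1·row D = (7, 3, −4)   [check: 3·89 − 4·65 = 7]
  17 = 2·7 + 3   → row F = row D − 2·row E = (3, −8, 11)   [check: −8·89 + 11·65 = 3]
  7 = 2·3 + 1   → row G = row E − 2·row F = (1, 19, −26)   [check: 19·89 − 26·65 = 1]
  3 = 3·1 + 0   → remainder 0, stop. gcd = 1 (last nonzero row G).
The gcd is 1, so 65 is invertible mod 89. The last nonzero row gives 19·89 − 26·65 = 1, so t = −26. So 65^(−1) ≡ −26 ≡ 63 (mod 89). Verify: 65 · 63 = 4095 ≡ 1 (mod 89). ✓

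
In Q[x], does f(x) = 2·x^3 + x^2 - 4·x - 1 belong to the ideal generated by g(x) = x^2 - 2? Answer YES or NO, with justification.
In Q[x] the ideal (g) consists of all multiples of g, so f ∈ (g) iff g | f, i.e. iff the remainder of f on division by g is 0. Divide f by g (g is monic, so eliminate the leading term of the running remainder at each step):
  leading term 2·x^3: subtract (2·x)·g(x) = 2·x^3 - 4·x, leaving x^2 - 1
  leading term x^2: subtract (1)·g(x) = x^2 - 2, leaving 1
The remainder r(x) = 1 ≠ 0 (and deg r < deg g), so g ∤ f, i.e. f ∉ (g).

Final answer: NO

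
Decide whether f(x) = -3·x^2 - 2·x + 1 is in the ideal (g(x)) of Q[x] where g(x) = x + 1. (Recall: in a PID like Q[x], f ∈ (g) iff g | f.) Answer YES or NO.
YES

In Q[x] the ideal (g) consists of all multiples of g, so f ∈ (g) iff g | f, i.e. iff the remainder of f on division by g is 0. Divide f by g (g is monic, so eliminate the leading term of the running remainder at each step):
  leading term -3·x^2: subtract (-3·x)·g(x) = -3·x^2 - 3·x, leaving x + 1
  leading term x: subtract (1)·g(x) = x + 1, leaving 0
The remainder is 0, so f(x) = g(x) · h(x) with h(x) = 1 - 3·x. Hence g | f, i.e. f ∈ (g).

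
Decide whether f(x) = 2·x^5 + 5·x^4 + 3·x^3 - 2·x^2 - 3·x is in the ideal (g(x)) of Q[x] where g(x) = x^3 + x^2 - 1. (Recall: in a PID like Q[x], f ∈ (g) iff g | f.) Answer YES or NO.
In Q[x] the ideal (g) consists of all multiples of g, so f ∈ (g) iff g | f, i.e. iff the remainder of f on division by g is 0. Divide f by g (g is monic, so eliminate the leading term of the running remainder at each step):
  leading term 2·x^5: subtract (2·x^2)·g(x) = 2·x^5 + 2·x^4 - 2·x^2, leaving 3·x^4 + 3·x^3 - 3·x
  leading term 3·x^4: subtract (3·x)·g(x) = 3·x^4 + 3·x^3 - 3·x, leaving 0
The remainder is 0, so f(x) = g(x) · h(x) with h(x) = 2·x^2 + 3·x. Hence g | f, i.e. f ∈ (g).

Final answer: YES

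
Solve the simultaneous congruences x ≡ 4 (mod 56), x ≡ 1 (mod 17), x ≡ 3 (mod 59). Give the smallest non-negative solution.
x ≡ 47380 (mod 56168); the representative in [0, 56168) is 47380

The moduli 56, 17, 59 are pairwise coprime, so by the CRT there is a unique solution mod 56·17·59 = 56168.
Solve by successive substitution. Start with x ≡ 4 (mod 56).
  Combine with x ≡ 1 (mod 17): write x = 4 + 56·t and require 4 + 56·t ≡ 1 (mod 17), i.e. 56·t ≡ 1 − 4 ≡ 14 (mod 17). Since 56^(−1) ≡ 7 (mod 17) (56 ≡ 5 (mod 17)), t ≡ 7·14 ≡ 13 (mod 17). So x ≡ 4 + 56·13 = 732 (mod 952).
  Combine with x ≡ 3 (mod 59): write x = 732 + 952·t and require 732 + 952·t ≡ 3 (mod 59), i.e. 952·t ≡ 3 − 732 ≡ 38 (mod 59). Since 952^(−1) ≡ 37 (mod 59) (952 ≡ 8 (mod 59)), t ≡ 37·38 ≡ 49 (mod 59). So x ≡ 732 + 952·49 = 47380 (mod 56168).
Unique solution in [0, 56168): x = 47380.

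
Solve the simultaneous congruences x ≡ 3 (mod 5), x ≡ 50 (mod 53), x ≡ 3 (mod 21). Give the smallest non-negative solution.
The moduli 5, 53, 21 are pairwise coprime, so by the CRT there is a unique solution mod 5·53·21 = 5565.
Solve by successive substitution. Start with x ≡ 3 (mod 5).
  Combine with x ≡ 50 (mod 53): write x = 3 + 5·t and require 3 + 5·t ≡ 50 (mod 53), i.e. 5·t ≡ 50 − 3 ≡ 47 (mod 53). Since 5^(−1) ≡ 32 (mod 53), t ≡ 32·47 ≡ 20 (mod 53). So x ≡ 3 + 5·20 = 103 (mod 265).
  Combine with x ≡ 3 (mod 21): write x = 103 + 265·t and require 103 + 265·t ≡ 3 (mod 21), i.e. 265·t ≡ 3 − 103 ≡ 5 (mod 21). Since 265^(−1) ≡ 13 (mod 21) (265 ≡ 13 (mod 21)), t ≡ 13·5 ≡ 2 (mod 21). So x ≡ 103 + 265·2 = 633 (mod 5565).
Unique solution in [0, 5565): x = 633.

Final answer: x ≡ 633 (mod 5565); the representative in [0, 5565) is 633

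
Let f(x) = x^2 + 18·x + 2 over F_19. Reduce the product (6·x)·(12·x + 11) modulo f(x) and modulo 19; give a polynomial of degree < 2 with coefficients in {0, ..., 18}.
Multiply as integer polynomials: a · b = 72·x^2 + 66·x. Reducing coefficients mod 19: a · b ≡ 15·x^2 + 9·x. Now divide by f(x) = x^2 + 18·x + 2 in F_19[x], eliminating the leading term at each step:
  leading term 15·x^2: subtract (15)·f(x) = 15·x^2 + 4·x + 11, leaving 5·x + 8 (coefficients mod 19)
The degree is now < 2, so this is the remainder. Hence a · b ≡ 5·x + 8 in F_19[x]/(f).

Final answer: a · b ≡ 5·x + 8 (mod f(x))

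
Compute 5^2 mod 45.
Use repeated squaring. Binary(2) = 10. Walk through the bits of the exponent 2 left-to-right: at each bit after the leading one, square the running value, then multiply by 5 if the bit is 1 (always reducing mod 45):
  bit 1 = 1 (leading): start with 5.
  bit 2 = 0: square 5^2 = 25 (mod 45).
Final value: 5^2 ≡ 25 (mod 45).

Final answer: 25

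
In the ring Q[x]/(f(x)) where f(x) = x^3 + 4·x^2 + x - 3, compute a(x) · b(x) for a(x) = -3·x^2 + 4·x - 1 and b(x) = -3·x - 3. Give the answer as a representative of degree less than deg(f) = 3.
First multiply in Q[x] without reducing: a · b = 9·x^3 - 3·x^2 - 9·x + 3. Now divide by f(x) = x^3 + 4·x^2 + x - 3, eliminating the leading term at each step:
  leading term 9·x^3: subtract (9)·f(x) = 9·x^3 + 36·x^2 + 9·x - 27, leaving -39·x^2 - 18·x + 30
The degree is now < 3, so this is the remainder. Hence a · b ≡ -39·x^2 - 18·x + 30 in Q[x]/(f).

Final answer: a · b ≡ -39·x^2 - 18·x + 30 (mod f(x))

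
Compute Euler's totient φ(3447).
φ(3447) = 2292

φ is multiplicative, with φ(p^e) = p^e − p^(e−1). Factorise 3447 = 3^2 · 383. Then
  φ(3447) = (3^2 − 3^1) · (383 − 1) = 6 · 382 = 2292.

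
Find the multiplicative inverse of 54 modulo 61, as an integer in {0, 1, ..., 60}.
54^(−1) ≡ 26 (mod 61)

Apply the extended Euclidean algorithm to (61, 54), tracking rows (r, s, t) with s·61 + t·54 = r. Each division r_prev = q·r_cur + r_new produces the new row as (previous row) − q·(current row):
  row A: (61, 1, 0)   [1·61 + 0·54 = 61]
  row B: (54, 0, 1)   [0·61 + 1·54 = 54]
  61 = 1·54 + 7   → row C = row A − 1·row B = (7, 1, −1)   [check: 1·61 − 1·54 = 7]
  54 = 7·7 + 5   → row D = row B − 7·row C = (5, −7, 8)   [check: −7·61 + 8·54 = 5]
  7 = 1·5 + 2   → row E = row C − 1·row D = (2, 8, −9)   [check: 8·61 − 9·54 = 2]
  5 = 2·2 + 1   → row F = row D − 2·row E = (1, −23, 26)   [check: −23·61 + 26·54 = 1]
  2 = 2·1 + 0   → remainder 0, stop. gcd = 1 (last nonzero row F).
The gcd is 1, so 54 is invertible mod 61. The last nonzero row gives −23·61 + 26·54 = 1, so t = 26. So 54^(−1) ≡ 26 (mod 61). Verify: 54 · 26 = 1404 ≡ 1 (mod 61). ✓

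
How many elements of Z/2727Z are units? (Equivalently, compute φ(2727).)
An element a ∈ Z/2727Z is a unit iff gcd(a, 2727) = 1, so the number of units is φ(2727). φ is multiplicative, with φ(p^e) = p^e − p^(e−1). Factorise 2727 = 3^3 · 101. Then
  φ(2727) = (3^3 − 3^2) · (101 − 1) = 18 · 100 = 1800.

Final answer: Z/2727Z has φ(2727) = 1800 units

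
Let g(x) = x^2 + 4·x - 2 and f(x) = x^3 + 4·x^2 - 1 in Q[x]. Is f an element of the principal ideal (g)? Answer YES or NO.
In Q[x] the ideal (g) consists of all multiples of g, so f ∈ (g) iff g | f, i.e. iff the remainder of f on division by g is 0. Divide f by g (g is monic, so eliminate the leading term of the running remainder at each step):
  leading term x^3: subtract (x)·g(x) = x^3 + 4·x^2 - 2·x, leaving 2·x - 1
The remainder r(x) = 2·x - 1 ≠ 0 (and deg r < deg g), so g ∤ f, i.e. f ∉ (g).

Final answer: NO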